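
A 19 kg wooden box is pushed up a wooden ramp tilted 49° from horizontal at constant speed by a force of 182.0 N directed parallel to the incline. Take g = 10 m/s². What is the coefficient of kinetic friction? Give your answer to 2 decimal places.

At constant speed ΣF = 0 along the incline. The applied 182.0 N acts up the slope; the weight component mg sin 49° = 143.395 N and kinetic friction μN both act down the slope.
So 182.0 = 143.395 + μ × 124.651, giving μ = (182.0 − 143.395) / 124.651 = 0.3097.

0.31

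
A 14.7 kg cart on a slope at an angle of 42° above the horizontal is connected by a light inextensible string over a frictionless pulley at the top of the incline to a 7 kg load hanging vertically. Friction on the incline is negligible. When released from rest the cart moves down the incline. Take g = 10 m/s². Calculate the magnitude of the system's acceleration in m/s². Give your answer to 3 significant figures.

1.31 m/s²

For the cart on the incline: the weight component along the slope is m₁g sin 42° = 14.7 × 10 × 0.6691 = 98.358 N and the normal force is N = m₁g cos 42° = 109.242 N.
Newton's second law for the cart (down-slope positive): 98.358 − T = 14.7 a. For the hanging load (upward positive): T − 7 × 10 = 7 a.
Adding the two equations eliminates T: 28.358 = 21.7 a, so a = 1.3068 m/s².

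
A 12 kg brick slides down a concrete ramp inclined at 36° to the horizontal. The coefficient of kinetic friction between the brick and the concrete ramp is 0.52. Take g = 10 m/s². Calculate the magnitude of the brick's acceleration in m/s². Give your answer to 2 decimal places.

Resolving the weight along the incline: the component pulling the brick down the slope is mg sin 36° = 12 × 10 × 0.5878 = 70.536 N, and the normal force is N = mg cos 36° = 12 × 10 × 0.8090 = 97.080 N.
Kinetic friction acts up the slope with magnitude f = μN = 0.52 × 97.080 = 50.482 N.
Net force along the incline is 70.536 − 50.482 = 20.054 N, so a = 20.054 / 12 = 1.6712 m/s².

1.67 m/s²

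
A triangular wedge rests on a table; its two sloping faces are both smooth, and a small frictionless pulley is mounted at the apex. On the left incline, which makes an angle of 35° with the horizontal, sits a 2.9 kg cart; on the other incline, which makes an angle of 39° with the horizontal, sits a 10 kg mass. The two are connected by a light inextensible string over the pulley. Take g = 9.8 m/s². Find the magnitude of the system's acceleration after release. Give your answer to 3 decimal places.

3.517 m/s²

Resolve each weight along its own incline: the 2.9 kg mass has component 2.9 × 9.8 × sin 35° = 16.301 N down its slope, and the 10 kg mass has 10 × 9.8 × sin 39° = 61.673 N down its slope.
The 10 kg side's 61.673 N exceeds the other side's 16.301 N, so that mass slides down and the 2.9 kg mass slides up. Taking that direction as positive, Newton's second law for the whole system gives 61.673 − 16.301 = (2.9 + 10) a, so a = 45.372 / 12.9 = 3.5172 m/s².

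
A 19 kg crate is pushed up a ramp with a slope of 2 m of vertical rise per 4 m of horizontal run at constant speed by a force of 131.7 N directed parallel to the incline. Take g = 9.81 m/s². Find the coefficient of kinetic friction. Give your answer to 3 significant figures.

0.290

At constant speed ΣF = 0 along the incline. The applied 131.7 N acts up the slope; the weight component mg sin 26.57° = 83.356 N and kinetic friction μN both act down the slope.
So 131.7 = 83.356 + μ × 166.712, giving μ = (131.7 − 83.356) / 166.712 = 0.2900.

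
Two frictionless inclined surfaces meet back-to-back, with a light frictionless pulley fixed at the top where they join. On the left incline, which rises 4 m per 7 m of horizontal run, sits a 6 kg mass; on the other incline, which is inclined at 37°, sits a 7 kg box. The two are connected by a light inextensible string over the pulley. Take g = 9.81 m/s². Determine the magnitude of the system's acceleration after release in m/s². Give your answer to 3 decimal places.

0.933 m/s²

Resolve each weight along its own incline: the 6 kg mass has component 6 × 9.81 × sin 29.74° = 29.203 N down its slope, and the 7 kg mass has 7 × 9.81 × sin 37° = 41.327 N down its slope.
The 7 kg side's 41.327 N exceeds the other side's 29.203 N, so that mass slides down and the 6 kg mass slides up. Taking that direction as positive, Newton's second law for the whole system gives 41.327 − 29.203 = (6 + 7) a, so a = 12.124 / 13 = 0.9326 m/s².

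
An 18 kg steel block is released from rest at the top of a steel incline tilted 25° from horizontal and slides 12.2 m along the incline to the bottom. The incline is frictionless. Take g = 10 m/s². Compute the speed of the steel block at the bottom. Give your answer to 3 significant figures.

The weight component along the incline is mg sin 25° = 76.071 N and the normal force is N = mg cos 25° = 163.135 N.
With no friction, a = g sin 25° = 4.2262 m/s².
Starting from rest over a distance of 12.2 m, v² = 2aL = 2 × 4.2262 × 12.2 = 103.1193, so v = 10.1548 m/s.

10.2 m/s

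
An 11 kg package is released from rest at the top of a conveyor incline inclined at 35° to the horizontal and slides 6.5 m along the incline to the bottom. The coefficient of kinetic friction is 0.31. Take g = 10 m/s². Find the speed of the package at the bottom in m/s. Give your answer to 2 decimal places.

The weight component along the incline is mg sin 35° = 63.093 N and the normal force is N = mg cos 35° = 90.107 N.
Friction up the slope is f = μN = 0.31 × 90.107 = 27.933 N, so the net downslope force is 63.093 − 27.933 = 35.160 N and a = 35.160 / 11 = 3.1964 m/s².
Starting from rest over a distance of 6.5 m, v² = 2aL = 2 × 3.1964 × 6.5 = 41.5532, so v = 6.4462 m/s.

6.45 m/s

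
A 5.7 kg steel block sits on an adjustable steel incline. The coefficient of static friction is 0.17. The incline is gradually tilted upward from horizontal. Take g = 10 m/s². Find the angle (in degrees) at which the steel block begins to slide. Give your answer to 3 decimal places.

9.648°

At the threshold of sliding, static friction is at its maximum μ_s N and exactly balances the weight component along the incline: mg sin θ = μ_s mg cos θ.
Hence tan θ = μ_s = 0.17, so θ = arctan(0.17) = 9.6480°.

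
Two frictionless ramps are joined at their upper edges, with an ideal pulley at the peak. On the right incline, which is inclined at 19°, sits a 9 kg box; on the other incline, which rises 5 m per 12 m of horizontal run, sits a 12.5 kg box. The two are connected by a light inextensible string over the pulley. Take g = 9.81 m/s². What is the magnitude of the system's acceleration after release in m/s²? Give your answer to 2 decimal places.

0.86 m/s²

Resolve each weight along its own incline: the 9 kg mass has component 9 × 9.81 × sin 19° = 28.744 N down its slope, and the 12.5 kg mass has 12.5 × 9.81 × sin 22.62° = 47.163 N down its slope.
The 12.5 kg side's 47.163 N exceeds the other side's 28.744 N, so that mass slides down and the 9 kg mass slides up. Taking that direction as positive, Newton's second law for the whole system gives 47.163 − 28.744 = (9 + 12.5) a, so a = 18.419 / 21.5 = 0.8567 m/s².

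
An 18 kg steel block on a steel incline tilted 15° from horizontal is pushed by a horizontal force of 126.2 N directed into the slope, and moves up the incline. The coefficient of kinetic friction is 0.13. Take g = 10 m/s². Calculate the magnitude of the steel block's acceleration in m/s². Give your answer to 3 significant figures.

The horizontal push has components F cos 15° = 126.2 × 0.9659 = 121.897 N up the incline and F sin 15° = 126.2 × 0.2588 = 32.661 N pressing into the surface.
The normal force is therefore N = mg cos 15° + F sin 15° = 173.862 + 32.661 = 206.523 N, and kinetic friction down the slope is μN = 0.13 × 206.523 = 26.848 N.
Along the incline: F cos 15° − mg sin 15° − μN = ma, so 121.897 − 46.584 − 26.848 = 18 a, giving a = 2.6925 m/s².

2.69 m/s²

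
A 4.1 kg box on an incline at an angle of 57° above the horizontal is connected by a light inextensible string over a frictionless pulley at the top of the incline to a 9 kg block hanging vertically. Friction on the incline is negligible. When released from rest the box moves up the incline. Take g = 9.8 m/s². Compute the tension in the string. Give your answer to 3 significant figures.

For the box on the incline: the weight component along the slope is m₁g sin 57° = 4.1 × 9.8 × 0.8387 = 33.699 N and the normal force is N = m₁g cos 57° = 21.884 N.
Newton's second law for the box (up-slope positive): T − 33.699 = 4.1 a. For the hanging block (downward positive): 9 × 9.8 − T = 9 a.
Adding the two equations eliminates T: 54.501 = 13.1 a, so a = 4.1604 m/s².
Then from the hanging block's equation, T = 9 × (9.8 − 4.1604) = 50.756 N.

50.8 N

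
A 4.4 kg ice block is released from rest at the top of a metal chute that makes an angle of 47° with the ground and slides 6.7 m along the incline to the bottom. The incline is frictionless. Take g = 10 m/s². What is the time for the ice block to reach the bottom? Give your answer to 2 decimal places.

1.35 s

The weight component along the incline is mg sin 47° = 32.180 N and the normal force is N = mg cos 47° = 30.008 N.
With no friction, a = g sin 47° = 7.3135 m/s².
Starting from rest, L = ½at², so t = √(2L/a) = √(2 × 6.7 / 7.3135) = 1.3536 s.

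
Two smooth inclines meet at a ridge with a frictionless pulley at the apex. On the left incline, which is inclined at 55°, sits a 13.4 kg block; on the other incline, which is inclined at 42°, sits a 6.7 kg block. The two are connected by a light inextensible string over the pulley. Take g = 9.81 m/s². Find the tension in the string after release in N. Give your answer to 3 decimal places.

65.214 N

Resolve each weight along its own incline: the 13.4 kg mass has component 13.4 × 9.81 × sin 55° = 107.681 N down its slope, and the 6.7 kg mass has 6.7 × 9.81 × sin 42° = 43.980 N down its slope.
The 13.4 kg side's 107.681 N exceeds the other side's 43.980 N, so that mass slides down and the 6.7 kg mass slides up. Taking that direction as positive, Newton's second law for the whole system gives 107.681 − 43.980 = (13.4 + 6.7) a, so a = 63.701 / 20.1 = 3.1692 m/s².
For the 6.7 kg mass (up-slope positive): T − 43.980 = 6.7 × 3.1692, so T = 65.214 N.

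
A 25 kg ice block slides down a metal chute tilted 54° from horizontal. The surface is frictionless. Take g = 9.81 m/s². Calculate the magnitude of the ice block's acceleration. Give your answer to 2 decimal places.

Resolving the weight along the incline: the component pulling the ice block down the slope is mg sin 54° = 25 × 9.81 × 0.8090 = 198.407 N, and the normal force is N = mg cos 54° = 25 × 9.81 × 0.5878 = 144.158 N.
With no friction the net force along the incline is 198.407 N, so a = g sin 54° = 198.407 / 25 = 7.9363 m/s².

7.94 m/s²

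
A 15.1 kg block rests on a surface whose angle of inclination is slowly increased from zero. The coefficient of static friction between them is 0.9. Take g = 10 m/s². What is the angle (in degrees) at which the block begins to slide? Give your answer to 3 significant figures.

At the threshold of sliding, static friction is at its maximum μ_s N and exactly balances the weight component along the incline: mg sin θ = μ_s mg cos θ.
Hence tan θ = μ_s = 0.9, so θ = arctan(0.9) = 41.9872°.

42.0°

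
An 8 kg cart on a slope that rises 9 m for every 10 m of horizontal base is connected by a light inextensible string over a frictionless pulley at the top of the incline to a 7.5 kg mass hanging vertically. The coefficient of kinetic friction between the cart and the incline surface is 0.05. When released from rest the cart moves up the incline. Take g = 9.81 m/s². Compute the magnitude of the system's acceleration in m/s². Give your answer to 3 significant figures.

For the cart on the incline: the weight component along the slope is m₁g sin 41.99° = 8 × 9.81 × 0.6690 = 52.503 N and the normal force is N = m₁g cos 41.99° = 58.334 N.
Kinetic friction opposes the cart's motion up the incline: f = μN = 0.05 × 58.334 = 2.917 N acting down the slope.
Newton's second law for the cart (up-slope positive): T − 52.503 − 2.917 = 8 a. For the hanging mass (downward positive): 7.5 × 9.81 − T = 7.5 a.
Adding the two equations eliminates T: 18.155 = 15.5 a, so a = 1.1713 m/s².

1.17 m/s²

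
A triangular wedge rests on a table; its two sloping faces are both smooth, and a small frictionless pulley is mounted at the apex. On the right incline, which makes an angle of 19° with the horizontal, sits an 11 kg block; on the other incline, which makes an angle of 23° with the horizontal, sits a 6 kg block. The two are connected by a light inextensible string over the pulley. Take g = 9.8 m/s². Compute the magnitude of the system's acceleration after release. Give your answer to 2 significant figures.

0.71 m/s²

Resolve each weight along its own incline: the 11 kg mass has component 11 × 9.8 × sin 19° = 35.096 N down its slope, and the 6 kg mass has 6 × 9.8 × sin 23° = 22.975 N down its slope.
The 11 kg side's 35.096 N exceeds the other side's 22.975 N, so that mass slides down and the 6 kg mass slides up. Taking that direction as positive, Newton's second law for the whole system gives 35.096 − 22.975 = (11 + 6) a, so a = 12.121 / 17 = 0.7130 m/s².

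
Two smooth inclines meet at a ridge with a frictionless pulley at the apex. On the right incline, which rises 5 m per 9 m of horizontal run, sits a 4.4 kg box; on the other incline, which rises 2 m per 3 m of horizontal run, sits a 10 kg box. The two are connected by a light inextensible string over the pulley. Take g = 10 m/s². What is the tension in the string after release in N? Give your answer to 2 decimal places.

31.79 N

Resolve each weight along its own incline: the 4.4 kg mass has component 4.4 × 10 × sin 29.05° = 21.368 N down its slope, and the 10 kg mass has 10 × 10 × sin 33.69° = 55.470 N down its slope.
The 10 kg side's 55.470 N exceeds the other side's 21.368 N, so that mass slides down and the 4.4 kg mass slides up. Taking that direction as positive, Newton's second law for the whole system gives 55.470 − 21.368 = (4.4 + 10) a, so a = 34.102 / 14.4 = 2.3682 m/s².
For the 4.4 kg mass (up-slope positive): T − 21.368 = 4.4 × 2.3682, so T = 31.788 N.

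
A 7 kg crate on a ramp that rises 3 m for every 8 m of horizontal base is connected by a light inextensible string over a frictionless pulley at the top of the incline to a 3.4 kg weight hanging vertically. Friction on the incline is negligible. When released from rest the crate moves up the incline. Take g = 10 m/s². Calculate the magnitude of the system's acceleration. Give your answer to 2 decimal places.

0.91 m/s²

For the crate on the incline: the weight component along the slope is m₁g sin 20.56° = 7 × 10 × 0.3511 = 24.577 N and the normal force is N = m₁g cos 20.56° = 65.543 N.
Newton's second law for the crate (up-slope positive): T − 24.577 = 7 a. For the hanging weight (downward positive): 3.4 × 10 − T = 3.4 a.
Adding the two equations eliminates T: 9.423 = 10.4 a, so a = 0.9061 m/s².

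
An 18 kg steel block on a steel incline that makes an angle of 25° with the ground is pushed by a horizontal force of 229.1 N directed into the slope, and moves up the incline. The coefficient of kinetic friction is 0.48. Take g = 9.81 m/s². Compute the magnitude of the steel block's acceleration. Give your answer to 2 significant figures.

The horizontal push has components F cos 25° = 229.1 × 0.9063 = 207.633 N up the incline and F sin 25° = 229.1 × 0.4226 = 96.818 N pressing into the surface.
The normal force is therefore N = mg cos 25° + F sin 25° = 160.034 + 96.818 = 256.852 N, and kinetic friction down the slope is μN = 0.48 × 256.852 = 123.289 N.
Along the incline: F cos 25° − mg sin 25° − μN = ma, so 207.633 − 74.623 − 123.289 = 18 a, giving a = 0.5401 m/s².

0.54 m/s²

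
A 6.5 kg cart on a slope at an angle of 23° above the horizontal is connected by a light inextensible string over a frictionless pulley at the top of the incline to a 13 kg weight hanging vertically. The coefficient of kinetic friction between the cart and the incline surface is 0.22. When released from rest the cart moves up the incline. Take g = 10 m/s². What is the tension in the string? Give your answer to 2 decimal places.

For the cart on the incline: the weight component along the slope is m₁g sin 23° = 6.5 × 10 × 0.3907 = 25.395 N and the normal force is N = m₁g cos 23° = 59.833 N.
Kinetic friction opposes the cart's motion up the incline: f = μN = 0.22 × 59.833 = 13.163 N acting down the slope.
Newton's second law for the cart (up-slope positive): T − 25.395 − 13.163 = 6.5 a. For the hanging weight (downward positive): 13 × 10 − T = 13 a.
Adding the two equations eliminates T: 91.442 = 19.5 a, so a = 4.6893 m/s².
Then from the hanging weight's equation, T = 13 × (10 − 4.6893) = 69.039 N.

69.04 N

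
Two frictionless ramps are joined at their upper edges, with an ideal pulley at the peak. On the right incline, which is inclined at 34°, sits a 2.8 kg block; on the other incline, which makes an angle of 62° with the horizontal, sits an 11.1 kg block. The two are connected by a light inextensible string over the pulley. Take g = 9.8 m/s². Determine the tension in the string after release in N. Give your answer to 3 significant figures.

Resolve each weight along its own incline: the 2.8 kg mass has component 2.8 × 9.8 × sin 34° = 15.344 N down its slope, and the 11.1 kg mass has 11.1 × 9.8 × sin 62° = 96.047 N down its slope.
The 11.1 kg side's 96.047 N exceeds the other side's 15.344 N, so that mass slides down and the 2.8 kg mass slides up. Taking that direction as positive, Newton's second law for the whole system gives 96.047 − 15.344 = (2.8 + 11.1) a, so a = 80.703 / 13.9 = 5.8060 m/s².
For the 2.8 kg mass (up-slope positive): T − 15.344 = 2.8 × 5.8060, so T = 31.601 N.

31.6 N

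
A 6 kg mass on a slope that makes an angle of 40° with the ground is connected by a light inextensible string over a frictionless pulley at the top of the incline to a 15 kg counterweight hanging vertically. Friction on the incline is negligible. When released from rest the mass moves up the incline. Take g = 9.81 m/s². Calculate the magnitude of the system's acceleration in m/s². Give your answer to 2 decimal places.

5.21 m/s²

For the mass on the incline: the weight component along the slope is m₁g sin 40° = 6 × 9.81 × 0.6428 = 37.835 N and the normal force is N = m₁g cos 40° = 45.089 N.
Newton's second law for the mass (up-slope positive): T − 37.835 = 6 a. For the hanging counterweight (downward positive): 15 × 9.81 − T = 15 a.
Adding the two equations eliminates T: 109.315 = 21 a, so a = 5.2055 m/s².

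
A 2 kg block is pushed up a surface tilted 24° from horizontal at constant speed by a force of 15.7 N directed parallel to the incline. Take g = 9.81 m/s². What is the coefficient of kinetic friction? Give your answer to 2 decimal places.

At constant speed ΣF = 0 along the incline. The applied 15.7 N acts up the slope; the weight component mg sin 24° = 7.980 N and kinetic friction μN both act down the slope.
So 15.7 = 7.980 + μ × 17.924, giving μ = (15.7 − 7.980) / 17.924 = 0.4307.

0.43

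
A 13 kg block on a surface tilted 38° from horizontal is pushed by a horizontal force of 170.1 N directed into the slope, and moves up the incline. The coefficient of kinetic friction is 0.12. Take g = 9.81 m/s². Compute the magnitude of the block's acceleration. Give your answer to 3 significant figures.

2.38 m/s²

The horizontal push has components F cos 38° = 170.1 × 0.7880 = 134.039 N up the incline and F sin 38° = 170.1 × 0.6157 = 104.731 N pressing into the surface.
The normal force is therefore N = mg cos 38° + F sin 38° = 100.494 + 104.731 = 205.225 N, and kinetic friction down the slope is μN = 0.12 × 205.225 = 24.627 N.
Along the incline: F cos 38° − mg sin 38° − μN = ma, so 134.039 − 78.520 − 24.627 = 13 a, giving a = 2.3763 m/s².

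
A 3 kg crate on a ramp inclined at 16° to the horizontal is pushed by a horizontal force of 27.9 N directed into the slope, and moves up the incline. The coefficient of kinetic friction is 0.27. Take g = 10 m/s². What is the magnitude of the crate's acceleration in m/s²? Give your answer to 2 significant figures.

2.9 m/s²

The horizontal push has components F cos 16° = 27.9 × 0.9613 = 26.820 N up the incline and F sin 16° = 27.9 × 0.2756 = 7.689 N pressing into the surface.
The normal force is therefore N = mg cos 16° + F sin 16° = 28.839 + 7.689 = 36.528 N, and kinetic friction down the slope is μN = 0.27 × 36.528 = 9.863 N.
Along the incline: F cos 16° − mg sin 16° − μN = ma, so 26.820 − 8.268 − 9.863 = 3 a, giving a = 2.8963 m/s².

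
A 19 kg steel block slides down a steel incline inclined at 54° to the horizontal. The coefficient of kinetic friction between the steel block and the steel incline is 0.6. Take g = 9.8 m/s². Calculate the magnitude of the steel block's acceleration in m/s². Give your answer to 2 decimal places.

4.47 m/s²

Resolving the weight along the incline: the component pulling the steel block down the slope is mg sin 54° = 19 × 9.8 × 0.8090 = 150.636 N, and the normal force is N = mg cos 54° = 19 × 9.8 × 0.5878 = 109.448 N.
Kinetic friction acts up the slope with magnitude f = μN = 0.6 × 109.448 = 65.669 N.
Net force along the incline is 150.636 − 65.669 = 84.967 N, so a = 84.967 / 19 = 4.4719 m/s².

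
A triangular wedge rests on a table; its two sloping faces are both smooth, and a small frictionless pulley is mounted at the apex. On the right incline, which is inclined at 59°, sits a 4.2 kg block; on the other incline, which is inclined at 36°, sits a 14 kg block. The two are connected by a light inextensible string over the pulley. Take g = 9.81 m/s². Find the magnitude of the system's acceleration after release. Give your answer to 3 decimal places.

2.495 m/s²

Resolve each weight along its own incline: the 4.2 kg mass has component 4.2 × 9.81 × sin 59° = 35.317 N down its slope, and the 14 kg mass has 14 × 9.81 × sin 36° = 80.726 N down its slope.
The 14 kg side's 80.726 N exceeds the other side's 35.317 N, so that mass slides down and the 4.2 kg mass slides up. Taking that direction as positive, Newton's second law for the whole system gives 80.726 − 35.317 = (4.2 + 14) a, so a = 45.409 / 18.2 = 2.4950 m/s².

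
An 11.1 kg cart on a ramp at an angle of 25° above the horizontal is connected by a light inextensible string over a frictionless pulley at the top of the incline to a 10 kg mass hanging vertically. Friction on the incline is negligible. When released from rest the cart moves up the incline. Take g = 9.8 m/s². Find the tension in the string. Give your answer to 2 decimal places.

For the cart on the incline: the weight component along the slope is m₁g sin 25° = 11.1 × 9.8 × 0.4226 = 45.970 N and the normal force is N = m₁g cos 25° = 98.588 N.
Newton's second law for the cart (up-slope positive): T − 45.970 = 11.1 a. For the hanging mass (downward positive): 10 × 9.8 − T = 10 a.
Adding the two equations eliminates T: 52.030 = 21.1 a, so a = 2.4659 m/s².
Then from the hanging mass's equation, T = 10 × (9.8 − 2.4659) = 73.341 N.

73.34 N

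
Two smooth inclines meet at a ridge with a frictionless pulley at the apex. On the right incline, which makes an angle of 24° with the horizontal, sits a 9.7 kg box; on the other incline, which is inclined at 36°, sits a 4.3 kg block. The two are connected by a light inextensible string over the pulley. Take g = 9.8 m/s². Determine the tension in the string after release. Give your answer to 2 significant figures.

Resolve each weight along its own incline: the 9.7 kg mass has component 9.7 × 9.8 × sin 24° = 38.664 N down its slope, and the 4.3 kg mass has 4.3 × 9.8 × sin 36° = 24.769 N down its slope.
The 9.7 kg side's 38.664 N exceeds the other side's 24.769 N, so that mass slides down and the 4.3 kg mass slides up. Taking that direction as positive, Newton's second law for the whole system gives 38.664 − 24.769 = (9.7 + 4.3) a, so a = 13.895 / 14 = 0.9925 m/s².
For the 4.3 kg mass (up-slope positive): T − 24.769 = 4.3 × 0.9925, so T = 29.037 N.

29 N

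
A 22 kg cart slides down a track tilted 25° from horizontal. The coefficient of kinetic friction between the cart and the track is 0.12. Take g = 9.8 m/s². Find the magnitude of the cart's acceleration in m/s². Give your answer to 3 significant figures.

Resolving the weight along the incline: the component pulling the cart down the slope is mg sin 25° = 22 × 9.8 × 0.4226 = 91.113 N, and the normal force is N = mg cos 25° = 22 × 9.8 × 0.9063 = 195.398 N.
Kinetic friction acts up the slope with magnitude f = μN = 0.12 × 195.398 = 23.448 N.
Net force along the incline is 91.113 − 23.448 = 67.665 N, so a = 67.665 / 22 = 3.0757 m/s².

3.08 m/s²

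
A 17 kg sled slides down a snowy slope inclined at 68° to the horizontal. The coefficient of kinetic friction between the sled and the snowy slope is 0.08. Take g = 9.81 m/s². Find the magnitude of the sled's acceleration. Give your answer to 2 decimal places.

Resolving the weight along the incline: the component pulling the sled down the slope is mg sin 68° = 17 × 9.81 × 0.9272 = 154.629 N, and the normal force is N = mg cos 68° = 17 × 9.81 × 0.3746 = 62.472 N.
Kinetic friction acts up the slope with magnitude f = μN = 0.08 × 62.472 = 4.998 N.
Net force along the incline is 154.629 − 4.998 = 149.631 N, so a = 149.631 / 17 = 8.8018 m/s².

8.80 m/s²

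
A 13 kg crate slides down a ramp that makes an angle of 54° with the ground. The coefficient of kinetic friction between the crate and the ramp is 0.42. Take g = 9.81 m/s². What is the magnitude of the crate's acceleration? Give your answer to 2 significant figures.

Resolving the weight along the incline: the component pulling the crate down the slope is mg sin 54° = 13 × 9.81 × 0.8090 = 103.172 N, and the normal force is N = mg cos 54° = 13 × 9.81 × 0.5878 = 74.962 N.
Kinetic friction acts up the slope with magnitude f = μN = 0.42 × 74.962 = 31.484 N.
Net force along the incline is 103.172 − 31.484 = 71.688 N, so a = 71.688 / 13 = 5.5145 m/s².

5.5 m/s²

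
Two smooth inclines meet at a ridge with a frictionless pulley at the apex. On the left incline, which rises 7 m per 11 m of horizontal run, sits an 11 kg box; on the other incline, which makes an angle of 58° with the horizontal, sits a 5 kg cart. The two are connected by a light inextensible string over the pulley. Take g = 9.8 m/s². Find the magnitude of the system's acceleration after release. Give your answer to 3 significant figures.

Resolve each weight along its own incline: the 11 kg mass has component 11 × 9.8 × sin 32.47° = 57.875 N down its slope, and the 5 kg mass has 5 × 9.8 × sin 58° = 41.554 N down its slope.
The 11 kg side's 57.875 N exceeds the other side's 41.554 N, so that mass slides down and the 5 kg mass slides up. Taking that direction as positive, Newton's second law for the whole system gives 57.875 − 41.554 = (11 + 5) a, so a = 16.321 / 16 = 1.0201 m/s².

1.02 m/s²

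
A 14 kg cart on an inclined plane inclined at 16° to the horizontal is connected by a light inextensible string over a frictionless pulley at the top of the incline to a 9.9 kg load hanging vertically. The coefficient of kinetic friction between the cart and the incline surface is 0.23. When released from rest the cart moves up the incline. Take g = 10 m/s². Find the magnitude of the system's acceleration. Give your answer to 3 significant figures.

For the cart on the incline: the weight component along the slope is m₁g sin 16° = 14 × 10 × 0.2756 = 38.584 N and the normal force is N = m₁g cos 16° = 134.577 N.
Kinetic friction opposes the cart's motion up the incline: f = μN = 0.23 × 134.577 = 30.953 N acting down the slope.
Newton's second law for the cart (up-slope positive): T − 38.584 − 30.953 = 14 a. For the hanging load (downward positive): 9.9 × 10 − T = 9.9 a.
Adding the two equations eliminates T: 29.463 = 23.9 a, so a = 1.2328 m/s².

1.23 m/s²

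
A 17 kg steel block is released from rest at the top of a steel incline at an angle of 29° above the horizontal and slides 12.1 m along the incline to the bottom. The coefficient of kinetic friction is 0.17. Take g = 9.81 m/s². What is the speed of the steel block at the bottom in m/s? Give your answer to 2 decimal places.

The weight component along the incline is mg sin 29° = 80.852 N and the normal force is N = mg cos 29° = 145.860 N.
Friction up the slope is f = μN = 0.17 × 145.860 = 24.796 N, so the net downslope force is 80.852 − 24.796 = 56.056 N and a = 56.056 / 17 = 3.2974 m/s².
Starting from rest over a distance of 12.1 m, v² = 2aL = 2 × 3.2974 × 12.1 = 79.7971, so v = 8.9329 m/s.

8.93 m/s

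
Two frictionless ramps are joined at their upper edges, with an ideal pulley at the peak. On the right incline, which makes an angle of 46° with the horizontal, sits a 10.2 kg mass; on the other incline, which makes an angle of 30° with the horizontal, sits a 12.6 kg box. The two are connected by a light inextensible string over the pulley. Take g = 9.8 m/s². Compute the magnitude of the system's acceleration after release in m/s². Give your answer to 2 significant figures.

0.45 m/s²

Resolve each weight along its own incline: the 10.2 kg mass has component 10.2 × 9.8 × sin 46° = 71.905 N down its slope, and the 12.6 kg mass has 12.6 × 9.8 × sin 30° = 61.740 N down its slope.
The 10.2 kg side's 71.905 N exceeds the other side's 61.740 N, so that mass slides down and the 12.6 kg mass slides up. Taking that direction as positive, Newton's second law for the whole system gives 71.905 − 61.740 = (10.2 + 12.6) a, so a = 10.165 / 22.8 = 0.4458 m/s².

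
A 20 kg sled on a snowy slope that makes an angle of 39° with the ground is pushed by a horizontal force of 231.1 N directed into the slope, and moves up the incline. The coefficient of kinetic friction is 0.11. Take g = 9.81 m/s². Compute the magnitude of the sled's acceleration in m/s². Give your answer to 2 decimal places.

The horizontal push has components F cos 39° = 231.1 × 0.7771 = 179.588 N up the incline and F sin 39° = 231.1 × 0.6293 = 145.431 N pressing into the surface.
The normal force is therefore N = mg cos 39° + F sin 39° = 152.467 + 145.431 = 297.898 N, and kinetic friction down the slope is μN = 0.11 × 297.898 = 32.769 N.
Along the incline: F cos 39° − mg sin 39° − μN = ma, so 179.588 − 123.469 − 32.769 = 20 a, giving a = 1.1675 m/s².

1.17 m/s²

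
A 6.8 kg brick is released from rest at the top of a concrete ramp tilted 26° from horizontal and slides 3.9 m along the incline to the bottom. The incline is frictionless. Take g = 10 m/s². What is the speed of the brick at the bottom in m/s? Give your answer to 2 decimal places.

The weight component along the incline is mg sin 26° = 29.809 N and the normal force is N = mg cos 26° = 61.118 N.
With no friction, a = g sin 26° = 4.3837 m/s².
Starting from rest over a distance of 3.9 m, v² = 2aL = 2 × 4.3837 × 3.9 = 34.1929, so v = 5.8475 m/s.

5.85 m/s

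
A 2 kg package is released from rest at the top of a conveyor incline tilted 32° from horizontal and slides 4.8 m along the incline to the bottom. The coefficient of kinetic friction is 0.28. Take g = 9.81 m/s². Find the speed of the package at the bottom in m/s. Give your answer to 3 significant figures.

The weight component along the incline is mg sin 32° = 10.397 N and the normal force is N = mg cos 32° = 16.639 N.
Friction up the slope is f = μN = 0.28 × 16.639 = 4.659 N, so the net downslope force is 10.397 − 4.659 = 5.738 N and a = 5.738 / 2 = 2.8690 m/s².
Starting from rest over a distance of 4.8 m, v² = 2aL = 2 × 2.8690 × 4.8 = 27.5424, so v = 5.2481 m/s.

5.25 m/s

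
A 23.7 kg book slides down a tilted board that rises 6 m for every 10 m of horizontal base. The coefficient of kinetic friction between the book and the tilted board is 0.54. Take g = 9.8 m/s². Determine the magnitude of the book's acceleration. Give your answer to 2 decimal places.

0.50 m/s²

Resolving the weight along the incline: the component pulling the book down the slope is mg sin 30.96° = 23.7 × 9.8 × 0.5145 = 119.498 N, and the normal force is N = mg cos 30.96° = 23.7 × 9.8 × 0.8575 = 199.163 N.
Kinetic friction acts up the slope with magnitude f = μN = 0.54 × 199.163 = 107.548 N.
Net force along the incline is 119.498 − 107.548 = 11.950 N, so a = 11.950 / 23.7 = 0.5042 m/s².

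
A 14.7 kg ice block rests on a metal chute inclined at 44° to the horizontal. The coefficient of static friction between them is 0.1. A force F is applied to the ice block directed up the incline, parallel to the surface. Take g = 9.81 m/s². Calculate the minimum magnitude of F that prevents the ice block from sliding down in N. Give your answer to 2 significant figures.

90 N

The normal force is N = mg cos 44° = 103.734 N. With F at its minimum the ice block is on the verge of sliding down, so static friction is at its maximum μ_s N = 0.1 × 103.734 = 10.373 N and acts up the slope.
Equilibrium along the incline: F + μ_s N = mg sin 44°, so F = 100.175 − 10.373 = 89.802 N.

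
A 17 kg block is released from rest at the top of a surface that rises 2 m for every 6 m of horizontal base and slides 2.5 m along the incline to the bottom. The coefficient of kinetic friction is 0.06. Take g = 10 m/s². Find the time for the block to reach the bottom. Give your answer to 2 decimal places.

1.39 s

The weight component along the incline is mg sin 18.43° = 53.759 N and the normal force is N = mg cos 18.43° = 161.276 N.
Friction up the slope is f = μN = 0.06 × 161.276 = 9.677 N, so the net downslope force is 53.759 − 9.677 = 44.082 N and a = 44.082 / 17 = 2.5931 m/s².
Starting from rest, L = ½at², so t = √(2L/a) = √(2 × 2.5 / 2.5931) = 1.3886 s.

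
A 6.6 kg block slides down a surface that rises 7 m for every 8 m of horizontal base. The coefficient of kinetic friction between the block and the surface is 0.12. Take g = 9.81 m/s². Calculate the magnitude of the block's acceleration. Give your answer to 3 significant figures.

Resolving the weight along the incline: the component pulling the block down the slope is mg sin 41.19° = 6.6 × 9.81 × 0.6585 = 42.635 N, and the normal force is N = mg cos 41.19° = 6.6 × 9.81 × 0.7526 = 48.728 N.
Kinetic friction acts up the slope with magnitude f = μN = 0.12 × 48.728 = 5.847 N.
Net force along the incline is 42.635 − 5.847 = 36.788 N, so a = 36.788 / 6.6 = 5.5739 m/s².

5.57 m/s²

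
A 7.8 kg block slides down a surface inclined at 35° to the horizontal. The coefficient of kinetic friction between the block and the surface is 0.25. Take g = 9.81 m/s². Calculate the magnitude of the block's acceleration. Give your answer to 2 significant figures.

Resolving the weight along the incline: the component pulling the block down the slope is mg sin 35° = 7.8 × 9.81 × 0.5736 = 43.891 N, and the normal force is N = mg cos 35° = 7.8 × 9.81 × 0.8192 = 62.684 N.
Kinetic friction acts up the slope with magnitude f = μN = 0.25 × 62.684 = 15.671 N.
Net force along the incline is 43.891 − 15.671 = 28.220 N, so a = 28.220 / 7.8 = 3.6179 m/s².

3.6 m/s²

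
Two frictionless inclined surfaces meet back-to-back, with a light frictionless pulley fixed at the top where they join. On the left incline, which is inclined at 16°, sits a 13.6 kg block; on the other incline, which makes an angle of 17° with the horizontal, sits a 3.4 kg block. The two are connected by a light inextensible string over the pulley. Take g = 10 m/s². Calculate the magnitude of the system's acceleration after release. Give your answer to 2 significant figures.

1.6 m/s²

Resolve each weight along its own incline: the 13.6 kg mass has component 13.6 × 10 × sin 16° = 37.487 N down its slope, and the 3.4 kg mass has 3.4 × 10 × sin 17° = 9.941 N down its slope.
The 13.6 kg side's 37.487 N exceeds the other side's 9.941 N, so that mass slides down and the 3.4 kg mass slides up. Taking that direction as positive, Newton's second law for the whole system gives 37.487 − 9.941 = (13.6 + 3.4) a, so a = 27.546 / 17 = 1.6204 m/s².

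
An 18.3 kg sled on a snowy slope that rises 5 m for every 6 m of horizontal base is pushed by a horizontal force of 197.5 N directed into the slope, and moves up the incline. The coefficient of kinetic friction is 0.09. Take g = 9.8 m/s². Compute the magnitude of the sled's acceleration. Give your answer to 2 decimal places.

0.72 m/s²

The horizontal push has components F cos 39.81° = 197.5 × 0.7682 = 151.720 N up the incline and F sin 39.81° = 197.5 × 0.6402 = 126.439 N pressing into the surface.
The normal force is therefore N = mg cos 39.81° + F sin 39.81° = 137.769 + 126.439 = 264.208 N, and kinetic friction down the slope is μN = 0.09 × 264.208 = 23.779 N.
Along the incline: F cos 39.81° − mg sin 39.81° − μN = ma, so 151.720 − 114.813 − 23.779 = 18.3 a, giving a = 0.7174 m/s².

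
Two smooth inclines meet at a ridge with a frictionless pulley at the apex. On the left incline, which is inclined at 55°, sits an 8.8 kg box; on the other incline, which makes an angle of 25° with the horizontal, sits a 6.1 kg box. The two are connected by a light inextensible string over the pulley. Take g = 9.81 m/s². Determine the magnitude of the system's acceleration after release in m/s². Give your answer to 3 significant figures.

Resolve each weight along its own incline: the 8.8 kg mass has component 8.8 × 9.81 × sin 55° = 70.716 N down its slope, and the 6.1 kg mass has 6.1 × 9.81 × sin 25° = 25.290 N down its slope.
The 8.8 kg side's 70.716 N exceeds the other side's 25.290 N, so that mass slides down and the 6.1 kg mass slides up. Taking that direction as positive, Newton's second law for the whole system gives 70.716 − 25.290 = (8.8 + 6.1) a, so a = 45.426 / 14.9 = 3.0487 m/s².

3.05 m/s²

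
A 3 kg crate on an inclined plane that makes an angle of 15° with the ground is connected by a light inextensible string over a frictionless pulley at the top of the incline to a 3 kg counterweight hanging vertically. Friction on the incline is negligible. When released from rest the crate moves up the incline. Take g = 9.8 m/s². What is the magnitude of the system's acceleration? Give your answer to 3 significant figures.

3.63 m/s²

For the crate on the incline: the weight component along the slope is m₁g sin 15° = 3 × 9.8 × 0.2588 = 7.609 N and the normal force is N = m₁g cos 15° = 28.398 N.
Newton's second law for the crate (up-slope positive): T − 7.609 = 3 a. For the hanging counterweight (downward positive): 3 × 9.8 − T = 3 a.
Adding the two equations eliminates T: 21.791 = 6 a, so a = 3.6318 m/s².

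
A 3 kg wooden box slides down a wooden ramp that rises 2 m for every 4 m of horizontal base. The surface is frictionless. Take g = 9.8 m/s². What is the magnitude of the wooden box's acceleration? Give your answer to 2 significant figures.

Resolving the weight along the incline: the component pulling the wooden box down the slope is mg sin 26.57° = 3 × 9.8 × 0.4472 = 13.148 N, and the normal force is N = mg cos 26.57° = 3 × 9.8 × 0.8944 = 26.295 N.
With no friction the net force along the incline is 13.148 N, so a = g sin 26.57° = 13.148 / 3 = 4.3827 m/s².

4.4 m/s²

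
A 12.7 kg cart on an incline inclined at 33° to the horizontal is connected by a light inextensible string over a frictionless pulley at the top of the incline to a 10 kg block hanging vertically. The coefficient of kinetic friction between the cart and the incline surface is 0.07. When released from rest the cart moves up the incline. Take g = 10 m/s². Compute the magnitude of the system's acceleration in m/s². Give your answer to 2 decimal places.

For the cart on the incline: the weight component along the slope is m₁g sin 33° = 12.7 × 10 × 0.5446 = 69.164 N and the normal force is N = m₁g cos 33° = 106.511 N.
Kinetic friction opposes the cart's motion up the incline: f = μN = 0.07 × 106.511 = 7.456 N acting down the slope.
Newton's second law for the cart (up-slope positive): T − 69.164 − 7.456 = 12.7 a. For the hanging block (downward positive): 10 × 10 − T = 10 a.
Adding the two equations eliminates T: 23.380 = 22.7 a, so a = 1.0300 m/s².

1.03 m/s²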